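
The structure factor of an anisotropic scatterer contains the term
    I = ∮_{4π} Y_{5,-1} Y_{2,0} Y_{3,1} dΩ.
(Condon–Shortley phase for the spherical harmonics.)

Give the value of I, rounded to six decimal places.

Rules hold: Σm=0, L=10 even, 3≤3≤7.
N = 11·5·7 = 385
Δ = 4!·6!·0!/11! = 1/2310
Racah Σ t=2..2: t=2:+1/144 = 1/144
⇒ 3j(5 2 3; 0 0 0)² = 10/231, sgn -1
Racah Σ t=2..2: t=2:+1/192 = 1/192
⇒ 3j(5 2 3; -1 0 1)² = 3/77, sgn +1
4πI² = N·(3j₀)²·(3jₘ)² = 50/77
I = -1·√(0.649351/4π) = -0.22731846

-0.227318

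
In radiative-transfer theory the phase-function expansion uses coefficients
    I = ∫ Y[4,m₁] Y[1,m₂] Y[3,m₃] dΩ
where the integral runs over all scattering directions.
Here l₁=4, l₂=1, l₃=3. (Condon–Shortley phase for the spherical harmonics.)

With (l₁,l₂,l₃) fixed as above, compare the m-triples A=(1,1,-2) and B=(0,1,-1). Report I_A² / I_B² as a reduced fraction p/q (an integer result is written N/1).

1/2

Shared (l₁,l₂,l₃)=(4,1,3): N and (l;000)² cancel in I_A²/I_B².
A: Δ = 2!·6!·0!/9! = 1/252; Racah Σ t=2..2: t=2:+1/240 = 1/240; ⇒ 3j(4 1 3; 1 1 -2)² = 1/84, sgn -1
B: Δ = 2!·6!·0!/9! = 1/252; Racah Σ t=2..2: t=2:+1/96 = 1/96; ⇒ 3j(4 1 3; 0 1 -1)² = 1/42, sgn +1
I_A²/I_B² = (1/84)/(1/42) = 1/2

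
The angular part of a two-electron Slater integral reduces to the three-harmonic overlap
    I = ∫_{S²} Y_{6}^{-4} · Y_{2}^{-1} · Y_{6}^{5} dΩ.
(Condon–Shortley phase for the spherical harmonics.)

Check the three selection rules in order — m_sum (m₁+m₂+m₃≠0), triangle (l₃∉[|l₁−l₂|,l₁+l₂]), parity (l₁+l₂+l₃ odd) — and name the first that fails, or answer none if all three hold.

none

m₁+m₂+m₃ = -4 − 1 + 5 = 0  ✓
triangle: |6−2|=4 ≤ l₃=6 ≤ 6+2=8  ✓
parity: l₁+l₂+l₃ = 14 is even  ✓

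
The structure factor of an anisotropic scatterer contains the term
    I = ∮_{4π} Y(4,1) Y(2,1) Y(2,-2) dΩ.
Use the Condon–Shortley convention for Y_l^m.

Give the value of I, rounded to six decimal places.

Rules hold: Σm=0, L=8 even, 2≤2≤6.
N = 9·5·5 = 225
Δ = 4!·4!·0!/9! = 1/630
Racah Σ t=2..2: t=2:+1/16 = 1/16
⇒ 3j(4 2 2; 0 0 0)² = 2/35, sgn +1
Racah Σ t=3..3: t=3:−1/144 = -1/144
⇒ 3j(4 2 2; 1 1 -2)² = 1/126, sgn -1
4πI² = N·(3j₀)²·(3jₘ)² = 5/49
I = -1·√(0.102041/4π) = -0.09011188

-0.090112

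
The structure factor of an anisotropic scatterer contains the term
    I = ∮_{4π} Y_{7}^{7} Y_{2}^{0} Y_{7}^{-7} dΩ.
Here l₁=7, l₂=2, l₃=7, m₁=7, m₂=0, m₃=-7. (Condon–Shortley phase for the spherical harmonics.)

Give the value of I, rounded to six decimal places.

0.259734

Rules hold: Σm=0, L=16 even, 5≤7≤9.
N = 15·5·15 = 1125
Δ = 2!·12!·2!/17! = 1/185640
Racah Σ t=0..2: t=0:+1/2419200 t=1:−1/518400 t=2:+1/2419200 = -1/907200
⇒ 3j(7 2 7; 0 0 0)² = 56/3315, sgn +1
Racah Σ t=0..0: t=0:+1/1916006400 = 1/1916006400
⇒ 3j(7 2 7; 7 0 -7)² = 91/2040, sgn +1
4πI² = N·(3j₀)²·(3jₘ)² = 245/289
I = +1·√(0.847751/4π) = 0.25973423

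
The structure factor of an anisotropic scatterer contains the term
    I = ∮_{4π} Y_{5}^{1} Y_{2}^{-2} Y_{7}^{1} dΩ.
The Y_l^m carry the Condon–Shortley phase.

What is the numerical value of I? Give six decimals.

Checks pass: Σm=0; 14 even; l₃=7∈[3,7].
(2·5+1)(2·2+1)(2·7+1) = 825
Δ: 0! 10! 4! / 15! → 1/15015
sum: t=0:+1/57600 = 1/57600
3j²(5 2 7; 0 0 0) = Δ·Π!·Σ² = 21/715  (sign -1)
sum: t=0:+1/414720 = 1/414720
3j²(5 2 7; 1 -2 1) = Δ·Π!·Σ² = 2/429  (sign +1)
combine: 4πI² = 825·21/715·2/429 = 210/1859
take √, sign -1: I = -0.09481237

-0.094812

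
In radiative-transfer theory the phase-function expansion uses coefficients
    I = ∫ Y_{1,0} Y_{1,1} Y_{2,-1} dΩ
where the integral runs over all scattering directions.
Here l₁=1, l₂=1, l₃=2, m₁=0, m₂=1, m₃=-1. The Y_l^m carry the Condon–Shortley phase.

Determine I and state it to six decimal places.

m-sum 0 ✓  L=4 even ✓  0≤2≤2 ✓
Π(2lᵢ+1) = 3×3×5 = 45
triangle coeff Δ(1,1,2) = 1/30
Σ_t [0,0]: t=0:+1/1 = 1/1
(3j)²=2/15 [(1 1 2; 0 0 0)], sign=+1
Σ_t [0,0]: t=0:+1/2 = 1/2
(3j)²=1/10 [(1 1 2; 0 1 -1)], sign=-1
⇒ 4πI² = 3/5
I = (-1)√(3/5/(4π)) = -0.21850969

-0.218510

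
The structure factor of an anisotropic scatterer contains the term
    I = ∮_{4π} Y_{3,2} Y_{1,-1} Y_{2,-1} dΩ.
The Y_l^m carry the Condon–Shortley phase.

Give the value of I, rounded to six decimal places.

0.261169

m-sum 0 ✓  L=6 even ✓  2≤2≤4 ✓
Π(2lᵢ+1) = 7×3×5 = 105
triangle coeff Δ(3,1,2) = 1/105
Σ_t [1,1]: t=1:−1/4 = -1/4
(3j)²=3/35 [(3 1 2; 0 0 0)], sign=-1
Σ_t [0,0]: t=0:+1/12 = 1/12
(3j)²=2/21 [(3 1 2; 2 -1 -1)], sign=-1
⇒ 4πI² = 6/7
I = (+1)√(6/7/(4π)) = 0.26116903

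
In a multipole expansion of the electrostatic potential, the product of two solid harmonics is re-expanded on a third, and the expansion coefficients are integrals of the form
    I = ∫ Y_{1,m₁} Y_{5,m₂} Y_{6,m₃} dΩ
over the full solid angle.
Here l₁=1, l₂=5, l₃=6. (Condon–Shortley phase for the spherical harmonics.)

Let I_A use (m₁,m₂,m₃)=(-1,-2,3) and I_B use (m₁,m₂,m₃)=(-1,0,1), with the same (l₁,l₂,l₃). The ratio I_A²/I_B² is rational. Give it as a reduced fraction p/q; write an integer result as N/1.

12/7

Same 1,5,6: normalisation and zero-m 3j drop out of the ratio.
A: Δ: 0! 2! 10! / 13! → 1/858; sum: t=0:+1/60480 = 1/60480; 3j²(1 5 6; -1 -2 3) = Δ·Π!·Σ² = 6/143  (sign -1)
B: Δ: 0! 2! 10! / 13! → 1/858; sum: t=0:+1/28800 = 1/28800; 3j²(1 5 6; -1 0 1) = Δ·Π!·Σ² = 7/286  (sign -1)
I_A²/I_B² = (6/143)/(7/286) = 12/7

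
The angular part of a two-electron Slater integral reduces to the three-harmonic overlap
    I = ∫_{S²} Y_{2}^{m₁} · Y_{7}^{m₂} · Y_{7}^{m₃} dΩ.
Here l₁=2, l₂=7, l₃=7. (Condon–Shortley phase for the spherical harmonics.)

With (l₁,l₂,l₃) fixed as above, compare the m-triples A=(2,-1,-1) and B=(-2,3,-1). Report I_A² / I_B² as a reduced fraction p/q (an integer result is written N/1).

Same 2,7,7: normalisation and zero-m 3j drop out of the ratio.
A: Δ: 2! 2! 12! / 17! → 1/185640; sum: t=0:+1/2073600 = 1/2073600; 3j²(2 7 7; 2 -1 -1) = Δ·Π!·Σ² = 28/1105  (sign +1)
B: Δ: 2! 2! 12! / 17! → 1/185640; sum: t=2:+1/3870720 = 1/3870720; 3j²(2 7 7; -2 3 -1) = Δ·Π!·Σ² = 135/6188  (sign +1)
I_A²/I_B² = (28/1105)/(135/6188) = 784/675

784/675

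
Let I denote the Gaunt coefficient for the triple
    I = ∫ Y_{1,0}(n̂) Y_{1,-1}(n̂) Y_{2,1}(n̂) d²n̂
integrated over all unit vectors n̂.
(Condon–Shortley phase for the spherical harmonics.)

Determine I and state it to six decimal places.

m-sum 0 ✓  L=4 even ✓  0≤2≤2 ✓
Π(2lᵢ+1) = 3×3×5 = 45
triangle coeff Δ(1,1,2) = 1/30
Σ_t [0,0]: t=0:+1/1 = 1/1
(3j)²=2/15 [(1 1 2; 0 0 0)], sign=+1
Σ_t [0,0]: t=0:+1/2 = 1/2
(3j)²=1/10 [(1 1 2; 0 -1 1)], sign=-1
⇒ 4πI² = 3/5
I = (-1)√(3/5/(4π)) = -0.21850969

-0.218510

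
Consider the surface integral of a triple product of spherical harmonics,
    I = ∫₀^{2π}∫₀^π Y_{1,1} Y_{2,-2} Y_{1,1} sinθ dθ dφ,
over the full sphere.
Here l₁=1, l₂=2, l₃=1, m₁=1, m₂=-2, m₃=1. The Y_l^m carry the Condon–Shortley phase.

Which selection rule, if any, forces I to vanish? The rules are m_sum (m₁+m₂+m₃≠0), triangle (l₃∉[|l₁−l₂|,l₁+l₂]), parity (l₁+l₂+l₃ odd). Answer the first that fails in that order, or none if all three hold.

none

m₁+m₂+m₃ = 1 − 2 + 1 = 0  ✓
triangle: |1−2|=1 ≤ l₃=1 ≤ 1+2=3  ✓
parity: l₁+l₂+l₃ = 4 is even  ✓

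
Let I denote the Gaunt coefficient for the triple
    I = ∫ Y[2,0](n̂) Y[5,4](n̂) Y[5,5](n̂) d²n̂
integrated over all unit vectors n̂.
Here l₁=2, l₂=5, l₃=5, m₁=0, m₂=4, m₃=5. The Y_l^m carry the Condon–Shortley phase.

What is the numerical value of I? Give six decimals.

Σmᵢ = 9 ≠ 0, so the φ-integral vanishes; I = 0

0.000000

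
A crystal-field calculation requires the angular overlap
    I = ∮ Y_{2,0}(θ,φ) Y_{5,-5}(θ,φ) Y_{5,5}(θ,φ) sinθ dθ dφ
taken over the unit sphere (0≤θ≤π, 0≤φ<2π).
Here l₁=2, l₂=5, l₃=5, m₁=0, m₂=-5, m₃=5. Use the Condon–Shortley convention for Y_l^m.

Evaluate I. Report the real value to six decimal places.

Checks pass: Σm=0; 12 even; l₃=5∈[3,7].
(2·2+1)(2·5+1)(2·5+1) = 605
Δ: 2! 2! 8! / 13! → 1/38610
sum: t=0:+1/2880 t=1:−1/576 t=2:+1/2880 = -1/960
3j²(2 5 5; 0 0 0) = Δ·Π!·Σ² = 10/429  (sign +1)
sum: t=0:+1/161280 = 1/161280
3j²(2 5 5; 0 -5 5) = Δ·Π!·Σ² = 15/286  (sign +1)
combine: 4πI² = 605·10/429·15/286 = 125/169
take √, sign +1: I = 0.24260890

0.242609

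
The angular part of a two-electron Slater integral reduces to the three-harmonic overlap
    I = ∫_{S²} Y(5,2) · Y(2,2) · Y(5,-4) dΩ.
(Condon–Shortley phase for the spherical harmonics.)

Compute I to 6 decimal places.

-0.137240

Rules hold: Σm=0, L=12 even, 3≤5≤7.
N = 11·5·11 = 605
Δ = 2!·8!·2!/13! = 1/38610
Racah Σ t=0..2: t=0:+1/2880 t=1:−1/576 t=2:+1/2880 = -1/960
⇒ 3j(5 2 5; 0 0 0)² = 10/429, sgn +1
Racah Σ t=2..2: t=2:+1/20160 = 1/20160
⇒ 3j(5 2 5; 2 2 -4)² = 12/715, sgn -1
4πI² = N·(3j₀)²·(3jₘ)² = 40/169
I = -1·√(0.236686/4π) = -0.13724032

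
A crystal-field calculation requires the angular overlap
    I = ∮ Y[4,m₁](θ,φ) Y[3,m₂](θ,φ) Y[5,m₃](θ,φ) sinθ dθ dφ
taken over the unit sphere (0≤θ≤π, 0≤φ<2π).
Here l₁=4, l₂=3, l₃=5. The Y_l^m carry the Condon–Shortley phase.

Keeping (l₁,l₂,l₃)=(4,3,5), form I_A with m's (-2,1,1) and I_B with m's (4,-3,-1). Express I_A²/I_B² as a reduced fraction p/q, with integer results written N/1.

Shared (l₁,l₂,l₃)=(4,3,5): N and (l;000)² cancel in I_A²/I_B².
A: Δ = 2!·6!·4!/13! = 1/180180; Racah Σ t=0..2: t=0:+1/34560 t=1:−1/720 t=2:+1/384 = 43/34560; ⇒ 3j(4 3 5; -2 1 1)² = 1849/180180, sgn +1
B: Δ = 2!·6!·4!/13! = 1/180180; Racah Σ t=0..0: t=0:+1/34560 = 1/34560; ⇒ 3j(4 3 5; 4 -3 -1)² = 1/429, sgn +1
I_A²/I_B² = (1849/180180)/(1/429) = 1849/420

1849/420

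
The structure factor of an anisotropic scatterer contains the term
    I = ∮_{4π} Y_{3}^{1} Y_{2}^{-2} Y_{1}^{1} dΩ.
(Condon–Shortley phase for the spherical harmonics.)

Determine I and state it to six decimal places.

-0.082589

m-sum 0 ✓  L=6 even ✓  1≤1≤5 ✓
Π(2lᵢ+1) = 7×5×3 = 105
triangle coeff Δ(3,2,1) = 1/105
Σ_t [2,2]: t=2:+1/4 = 1/4
(3j)²=3/35 [(3 2 1; 0 0 0)], sign=-1
Σ_t [0,0]: t=0:+1/48 = 1/48
(3j)²=1/105 [(3 2 1; 1 -2 1)], sign=+1
⇒ 4πI² = 3/35
I = (-1)√(3/35/(4π)) = -0.08258890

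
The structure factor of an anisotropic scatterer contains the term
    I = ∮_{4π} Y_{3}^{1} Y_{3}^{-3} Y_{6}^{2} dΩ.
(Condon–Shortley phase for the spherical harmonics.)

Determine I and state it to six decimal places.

Rules hold: Σm=0, L=12 even, 0≤6≤6.
N = 7·7·13 = 637
Δ = 0!·6!·6!/13! = 1/12012
Racah Σ t=0..0: t=0:+1/1296 = 1/1296
⇒ 3j(3 3 6; 0 0 0)² = 100/3003, sgn +1
Racah Σ t=0..0: t=0:+1/34560 = 1/34560
⇒ 3j(3 3 6; 1 -3 2)² = 1/429, sgn +1
4πI² = N·(3j₀)²·(3jₘ)² = 700/14157
I = +1·√(0.0494455/4π) = 0.06272757

0.062728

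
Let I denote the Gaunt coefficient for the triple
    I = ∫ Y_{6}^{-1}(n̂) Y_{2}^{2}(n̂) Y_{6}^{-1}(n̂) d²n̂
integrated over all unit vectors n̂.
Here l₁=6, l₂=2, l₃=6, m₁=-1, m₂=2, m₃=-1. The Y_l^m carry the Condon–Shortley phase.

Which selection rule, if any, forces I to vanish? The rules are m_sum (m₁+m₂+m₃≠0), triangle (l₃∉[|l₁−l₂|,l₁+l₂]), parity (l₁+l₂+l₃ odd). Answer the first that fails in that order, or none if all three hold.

Σmᵢ = 0  ✓
l₃∈[|l₁−l₂|,l₁+l₂]=[4,8], have l₃=6  ✓
Σlᵢ = 14 ⇒ even  ✓

none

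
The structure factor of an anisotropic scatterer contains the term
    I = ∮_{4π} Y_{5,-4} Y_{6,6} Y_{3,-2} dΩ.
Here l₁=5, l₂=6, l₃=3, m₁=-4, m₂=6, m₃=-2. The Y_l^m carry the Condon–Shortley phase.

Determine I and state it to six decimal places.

Checks pass: Σm=0; 14 even; l₃=3∈[1,11].
(2·5+1)(2·6+1)(2·3+1) = 1001
Δ: 8! 2! 4! / 15! → 1/675675
sum: t=3:−1/8640 t=4:+1/2304 t=5:−1/8640 = 7/34560
3j²(5 6 3; 0 0 0) = Δ·Π!·Σ² = 7/429  (sign -1)
sum: t=8:+1/967680 = 1/967680
3j²(5 6 3; -4 6 -2) = Δ·Π!·Σ² = 3/91  (sign -1)
combine: 4πI² = 1001·7/429·3/91 = 7/13
take √, sign +1: I = 0.20700098

0.207001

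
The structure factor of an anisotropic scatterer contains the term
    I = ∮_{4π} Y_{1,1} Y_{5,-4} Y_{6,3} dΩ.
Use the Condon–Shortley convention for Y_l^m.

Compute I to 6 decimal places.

-0.070770

Rules hold: Σm=0, L=12 even, 4≤6≤6.
N = 3·11·13 = 429
Δ = 0!·2!·10!/13! = 1/858
Racah Σ t=0..0: t=0:+1/14400 = 1/14400
⇒ 3j(1 5 6; 0 0 0)² = 6/143, sgn +1
Racah Σ t=0..0: t=0:+1/725760 = 1/725760
⇒ 3j(1 5 6; 1 -4 3)² = 1/286, sgn -1
4πI² = N·(3j₀)²·(3jₘ)² = 9/143
I = -1·√(0.0629371/4π) = -0.07076985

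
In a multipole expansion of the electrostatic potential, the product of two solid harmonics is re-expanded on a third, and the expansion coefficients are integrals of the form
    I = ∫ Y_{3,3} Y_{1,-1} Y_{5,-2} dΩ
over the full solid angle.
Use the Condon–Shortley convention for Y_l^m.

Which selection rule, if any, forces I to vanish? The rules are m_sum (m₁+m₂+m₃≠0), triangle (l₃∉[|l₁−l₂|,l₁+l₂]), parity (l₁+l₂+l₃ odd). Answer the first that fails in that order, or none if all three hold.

triangle

azimuthal sum: 3 − 1 − 2 = 0  ✓
2 ≤ 5 ≤ 4 (triangle on l)  ✗
L = 3 + 1 + 5 = 9 (odd)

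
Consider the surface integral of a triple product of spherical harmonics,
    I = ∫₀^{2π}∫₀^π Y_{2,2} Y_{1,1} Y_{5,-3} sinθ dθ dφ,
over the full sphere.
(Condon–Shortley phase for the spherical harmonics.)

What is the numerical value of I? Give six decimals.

triangle: need 1≤l₃≤3, have 5; I=0

0.000000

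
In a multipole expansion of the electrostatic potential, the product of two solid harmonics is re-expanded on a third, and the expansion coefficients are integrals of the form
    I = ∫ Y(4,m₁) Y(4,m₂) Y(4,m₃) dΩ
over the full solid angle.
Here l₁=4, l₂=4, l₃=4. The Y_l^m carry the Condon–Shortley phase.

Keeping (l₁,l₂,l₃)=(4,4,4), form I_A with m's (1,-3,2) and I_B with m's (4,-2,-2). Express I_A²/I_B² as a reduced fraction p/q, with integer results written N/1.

Shared (l₁,l₂,l₃)=(4,4,4): N and (l;000)² cancel in I_A²/I_B².
A: Δ = 4!·4!·4!/13! = 1/450450; Racah Σ t=0..1: t=0:+1/864 t=1:−1/576 = -1/1728; ⇒ 3j(4 4 4; 1 -3 2)² = 5/1287, sgn -1
B: Δ = 4!·4!·4!/13! = 1/450450; Racah Σ t=0..0: t=0:+1/2304 = 1/2304; ⇒ 3j(4 4 4; 4 -2 -2)² = 5/143, sgn +1
I_A²/I_B² = (5/1287)/(5/143) = 1/9

1/9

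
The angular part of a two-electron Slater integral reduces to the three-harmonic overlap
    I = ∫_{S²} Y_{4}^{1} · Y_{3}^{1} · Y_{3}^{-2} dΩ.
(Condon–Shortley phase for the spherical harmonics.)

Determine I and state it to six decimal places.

m-sum 0 ✓  L=10 even ✓  1≤3≤7 ✓
Π(2lᵢ+1) = 9×7×7 = 441
triangle coeff Δ(4,3,3) = 1/34650
Σ_t [1,3]: t=1:−1/72 t=2:+1/16 t=3:−1/72 = 5/144
(3j)²=2/77 [(4 3 3; 0 0 0)], sign=-1
Σ_t [2,3]: t=2:+1/48 t=3:−1/144 = 1/72
(3j)²=16/693 [(4 3 3; 1 1 -2)], sign=-1
⇒ 4πI² = 32/121
I = (+1)√(32/121/(4π)) = 0.14506992

0.145070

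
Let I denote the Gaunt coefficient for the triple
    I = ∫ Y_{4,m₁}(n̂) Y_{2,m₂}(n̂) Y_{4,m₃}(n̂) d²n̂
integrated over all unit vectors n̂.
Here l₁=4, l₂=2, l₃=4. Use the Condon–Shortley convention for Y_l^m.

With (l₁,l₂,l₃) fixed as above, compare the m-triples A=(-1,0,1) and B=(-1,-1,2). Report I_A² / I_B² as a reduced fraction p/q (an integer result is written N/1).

Same 4,2,4: normalisation and zero-m 3j drop out of the ratio.
A: Δ: 2! 6! 2! / 11! → 1/13860; sum: t=0:+1/480 t=1:−1/48 t=2:+1/144 = -17/1440; 3j²(4 2 4; -1 0 1) = Δ·Π!·Σ² = 289/13860  (sign +1)
B: Δ: 2! 6! 2! / 11! → 1/13860; sum: t=0:+1/240 t=1:−1/96 = -1/160; 3j²(4 2 4; -1 -1 2) = Δ·Π!·Σ² = 27/1540  (sign -1)
I_A²/I_B² = (289/13860)/(27/1540) = 289/243

289/243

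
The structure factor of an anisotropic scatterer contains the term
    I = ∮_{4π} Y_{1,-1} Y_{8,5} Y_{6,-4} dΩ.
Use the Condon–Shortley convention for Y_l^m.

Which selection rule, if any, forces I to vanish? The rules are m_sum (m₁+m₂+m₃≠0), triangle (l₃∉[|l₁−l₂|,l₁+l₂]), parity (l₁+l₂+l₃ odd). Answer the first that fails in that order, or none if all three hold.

azimuthal sum: -1 + 5 − 4 = 0  ✓
7 ≤ 6 ≤ 9 (triangle on l)  ✗
L = 1 + 8 + 6 = 15 (odd)

triangle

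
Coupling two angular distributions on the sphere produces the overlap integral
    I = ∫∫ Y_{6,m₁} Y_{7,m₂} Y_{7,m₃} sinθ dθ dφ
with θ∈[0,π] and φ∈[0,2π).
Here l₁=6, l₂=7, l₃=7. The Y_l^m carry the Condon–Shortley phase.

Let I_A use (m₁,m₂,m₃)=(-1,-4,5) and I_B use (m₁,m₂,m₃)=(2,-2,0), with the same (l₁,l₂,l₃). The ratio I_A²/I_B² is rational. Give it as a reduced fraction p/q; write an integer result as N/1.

2541/1000

Shared (l₁,l₂,l₃)=(6,7,7): N and (l;000)² cancel in I_A²/I_B².
A: Δ = 6!·6!·8!/21! = 1/2444321880; Racah Σ t=1..3: t=1:−1/124416000 t=2:+1/29030400 t=3:−1/69672960 = 1/82944000; ⇒ 3j(6 7 7; -1 -4 5)² = 693/83980, sgn +1
B: Δ = 6!·6!·8!/21! = 1/2444321880; Racah Σ t=0..4: t=0:+1/24883200 t=1:−1/2488320 t=2:+1/1658880 t=3:−1/6220800 t=4:+1/174182400 = 1/11612160; ⇒ 3j(6 7 7; 2 -2 0)² = 150/46189, sgn -1
I_A²/I_B² = (693/83980)/(150/46189) = 2541/1000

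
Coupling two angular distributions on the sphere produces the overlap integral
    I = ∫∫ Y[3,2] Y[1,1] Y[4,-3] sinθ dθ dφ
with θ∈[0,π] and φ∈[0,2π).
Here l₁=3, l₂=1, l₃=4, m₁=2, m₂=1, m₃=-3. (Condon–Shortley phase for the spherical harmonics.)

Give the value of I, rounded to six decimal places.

Rules hold: Σm=0, L=8 even, 2≤4≤4.
N = 7·3·9 = 189
Δ = 0!·6!·2!/9! = 1/252
Racah Σ t=0..0: t=0:+1/36 = 1/36
⇒ 3j(3 1 4; 0 0 0)² = 4/63, sgn +1
Racah Σ t=0..0: t=0:+1/240 = 1/240
⇒ 3j(3 1 4; 2 1 -3)² = 1/12, sgn -1
4πI² = N·(3j₀)²·(3jₘ)² = 1/1
I = -1·√(1/4π) = -0.28209479

-0.282095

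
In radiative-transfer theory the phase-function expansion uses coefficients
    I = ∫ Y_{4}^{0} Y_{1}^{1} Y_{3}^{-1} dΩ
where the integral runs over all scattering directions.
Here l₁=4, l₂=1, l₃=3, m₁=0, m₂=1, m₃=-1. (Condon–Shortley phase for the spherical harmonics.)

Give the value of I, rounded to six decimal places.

m-sum 0 ✓  L=8 even ✓  3≤3≤5 ✓
Π(2lᵢ+1) = 9×3×7 = 189
triangle coeff Δ(4,1,3) = 1/252
Σ_t [1,1]: t=1:−1/36 = -1/36
(3j)²=4/63 [(4 1 3; 0 0 0)], sign=+1
Σ_t [2,2]: t=2:+1/96 = 1/96
(3j)²=1/42 [(4 1 3; 0 1 -1)], sign=+1
⇒ 4πI² = 2/7
I = (+1)√(2/7/(4π)) = 0.15078601

0.150786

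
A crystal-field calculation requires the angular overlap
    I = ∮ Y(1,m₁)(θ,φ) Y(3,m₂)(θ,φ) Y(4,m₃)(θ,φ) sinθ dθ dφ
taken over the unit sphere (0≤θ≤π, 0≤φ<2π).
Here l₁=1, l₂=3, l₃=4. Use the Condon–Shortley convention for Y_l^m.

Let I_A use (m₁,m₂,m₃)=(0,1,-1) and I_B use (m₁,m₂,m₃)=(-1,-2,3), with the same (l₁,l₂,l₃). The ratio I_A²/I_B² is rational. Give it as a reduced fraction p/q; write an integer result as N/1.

Shared (l₁,l₂,l₃)=(1,3,4): N and (l;000)² cancel in I_A²/I_B².
A: Δ = 0!·2!·6!/9! = 1/252; Racah Σ t=0..0: t=0:+1/48 = 1/48; ⇒ 3j(1 3 4; 0 1 -1)² = 5/84, sgn -1
B: Δ = 0!·2!·6!/9! = 1/252; Racah Σ t=0..0: t=0:+1/240 = 1/240; ⇒ 3j(1 3 4; -1 -2 3)² = 1/12, sgn -1
I_A²/I_B² = (5/84)/(1/12) = 5/7

5/7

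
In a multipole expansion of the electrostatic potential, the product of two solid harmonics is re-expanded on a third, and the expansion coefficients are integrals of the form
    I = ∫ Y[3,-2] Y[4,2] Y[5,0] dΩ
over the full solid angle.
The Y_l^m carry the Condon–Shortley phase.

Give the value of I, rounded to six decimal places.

-0.171327

Rules hold: Σm=0, L=12 even, 1≤5≤7.
N = 7·9·11 = 693
Δ = 2!·4!·6!/13! = 1/180180
Racah Σ t=0..2: t=0:+1/576 t=1:−1/144 t=2:+1/576 = -1/288
⇒ 3j(3 4 5; 0 0 0)² = 20/1001, sgn +1
Racah Σ t=1..2: t=1:−1/2880 t=2:+1/576 = 1/720
⇒ 3j(3 4 5; -2 2 0)² = 80/3003, sgn -1
4πI² = N·(3j₀)²·(3jₘ)² = 4800/13013
I = -1·√(0.368862/4π) = -0.17132746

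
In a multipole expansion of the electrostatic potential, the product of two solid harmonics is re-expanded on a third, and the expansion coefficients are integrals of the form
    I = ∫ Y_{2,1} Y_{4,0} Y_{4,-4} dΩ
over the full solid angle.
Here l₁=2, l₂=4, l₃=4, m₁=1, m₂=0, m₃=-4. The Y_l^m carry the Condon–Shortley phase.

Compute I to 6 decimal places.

m-sum = 1 + 0 − 4 = -3 ≠ 0 ⇒ I = 0

0.000000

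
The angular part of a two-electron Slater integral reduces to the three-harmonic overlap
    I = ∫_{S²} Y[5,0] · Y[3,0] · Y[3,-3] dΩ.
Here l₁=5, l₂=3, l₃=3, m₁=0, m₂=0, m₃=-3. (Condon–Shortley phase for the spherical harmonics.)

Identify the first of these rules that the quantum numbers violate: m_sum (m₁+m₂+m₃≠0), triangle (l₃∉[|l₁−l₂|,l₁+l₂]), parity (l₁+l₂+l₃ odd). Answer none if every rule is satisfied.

m_sum

azimuthal sum: 0 + 0 − 3 = -3  ✗
2 ≤ 3 ≤ 8 (triangle on l)
L = 5 + 3 + 3 = 11 (odd)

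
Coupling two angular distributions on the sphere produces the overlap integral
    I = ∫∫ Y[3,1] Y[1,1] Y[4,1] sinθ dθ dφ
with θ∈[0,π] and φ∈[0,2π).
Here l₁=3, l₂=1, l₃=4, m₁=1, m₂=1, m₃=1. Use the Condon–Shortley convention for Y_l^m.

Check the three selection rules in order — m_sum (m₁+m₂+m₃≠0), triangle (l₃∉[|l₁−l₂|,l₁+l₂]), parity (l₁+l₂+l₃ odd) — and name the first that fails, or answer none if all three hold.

m_sum

Σmᵢ = 3  ✗
l₃∈[|l₁−l₂|,l₁+l₂]=[2,4], have l₃=4
Σlᵢ = 8 ⇒ even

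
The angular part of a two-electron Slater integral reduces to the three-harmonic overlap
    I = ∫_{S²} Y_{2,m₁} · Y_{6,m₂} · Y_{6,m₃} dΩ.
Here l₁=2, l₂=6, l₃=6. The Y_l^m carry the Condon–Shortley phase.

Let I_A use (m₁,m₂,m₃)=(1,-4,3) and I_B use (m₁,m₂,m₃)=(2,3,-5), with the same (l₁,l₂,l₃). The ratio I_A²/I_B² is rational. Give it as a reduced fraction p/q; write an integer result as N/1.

Shared (l₁,l₂,l₃)=(2,6,6): N and (l;000)² cancel in I_A²/I_B².
A: Δ = 2!·2!·10!/15! = 1/90090; Racah Σ t=0..1: t=0:+1/161280 t=1:−1/725760 = 1/207360; ⇒ 3j(2 6 6; 1 -4 3)² = 7/286, sgn -1
B: Δ = 2!·2!·10!/15! = 1/90090; Racah Σ t=0..0: t=0:+1/1451520 = 1/1451520; ⇒ 3j(2 6 6; 2 3 -5)² = 1/91, sgn -1
I_A²/I_B² = (7/286)/(1/91) = 49/22

49/22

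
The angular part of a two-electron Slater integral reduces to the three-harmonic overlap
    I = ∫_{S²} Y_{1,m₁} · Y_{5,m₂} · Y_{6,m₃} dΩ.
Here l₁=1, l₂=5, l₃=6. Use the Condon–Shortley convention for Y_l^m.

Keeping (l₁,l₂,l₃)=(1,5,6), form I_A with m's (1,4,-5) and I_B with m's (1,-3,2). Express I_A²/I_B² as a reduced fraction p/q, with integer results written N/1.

55/6

Shared (l₁,l₂,l₃)=(1,5,6): N and (l;000)² cancel in I_A²/I_B².
A: Δ = 0!·2!·10!/13! = 1/858; Racah Σ t=0..0: t=0:+1/725760 = 1/725760; ⇒ 3j(1 5 6; 1 4 -5)² = 5/78, sgn -1
B: Δ = 0!·2!·10!/13! = 1/858; Racah Σ t=0..0: t=0:+1/161280 = 1/161280; ⇒ 3j(1 5 6; 1 -3 2)² = 1/143, sgn +1
I_A²/I_B² = (5/78)/(1/143) = 55/6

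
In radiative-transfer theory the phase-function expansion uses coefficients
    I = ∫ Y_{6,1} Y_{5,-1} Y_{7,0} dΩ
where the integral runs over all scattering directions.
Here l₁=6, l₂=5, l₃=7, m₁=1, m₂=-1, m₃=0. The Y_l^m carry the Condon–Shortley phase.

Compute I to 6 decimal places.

-0.026775

Checks pass: Σm=0; 18 even; l₃=7∈[1,11].
(2·6+1)(2·5+1)(2·7+1) = 2145
Δ: 4! 8! 6! / 19! → 1/174594420
sum: t=0:+1/4147200 t=1:−1/207360 t=2:+1/82944 t=3:−1/207360 t=4:+1/4147200 = 1/345600
3j²(6 5 7; 0 0 0) = Δ·Π!·Σ² = 420/46189  (sign -1)
sum: t=0:+1/829440 t=1:−1/124416 t=2:+1/138240 t=3:−1/1036800 t=4:+1/87091200 = -1/1814400
3j²(6 5 7; 1 -1 0) = Δ·Π!·Σ² = 64/138567  (sign +1)
combine: 4πI² = 2145·420/46189·64/138567 = 134400/14919047
take √, sign -1: I = -0.02677467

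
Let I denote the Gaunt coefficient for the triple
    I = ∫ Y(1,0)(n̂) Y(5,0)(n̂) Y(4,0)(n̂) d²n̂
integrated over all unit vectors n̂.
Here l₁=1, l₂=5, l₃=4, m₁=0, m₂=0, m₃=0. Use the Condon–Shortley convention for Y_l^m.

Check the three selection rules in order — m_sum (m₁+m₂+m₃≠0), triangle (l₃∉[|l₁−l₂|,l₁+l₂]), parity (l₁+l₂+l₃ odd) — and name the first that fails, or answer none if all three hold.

none

Σmᵢ = 0  ✓
l₃∈[|l₁−l₂|,l₁+l₂]=[4,6], have l₃=4  ✓
Σlᵢ = 10 ⇒ even  ✓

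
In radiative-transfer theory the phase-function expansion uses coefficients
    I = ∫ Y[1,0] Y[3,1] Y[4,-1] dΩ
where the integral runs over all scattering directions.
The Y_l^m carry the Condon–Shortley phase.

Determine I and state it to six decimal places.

-0.238414

Checks pass: Σm=0; 8 even; l₃=4∈[2,4].
(2·1+1)(2·3+1)(2·4+1) = 189
Δ: 0! 2! 6! / 9! → 1/252
sum: t=0:+1/36 = 1/36
3j²(1 3 4; 0 0 0) = Δ·Π!·Σ² = 4/63  (sign +1)
sum: t=0:+1/48 = 1/48
3j²(1 3 4; 0 1 -1) = Δ·Π!·Σ² = 5/84  (sign -1)
combine: 4πI² = 189·4/63·5/84 = 5/7
take √, sign -1: I = -0.23841361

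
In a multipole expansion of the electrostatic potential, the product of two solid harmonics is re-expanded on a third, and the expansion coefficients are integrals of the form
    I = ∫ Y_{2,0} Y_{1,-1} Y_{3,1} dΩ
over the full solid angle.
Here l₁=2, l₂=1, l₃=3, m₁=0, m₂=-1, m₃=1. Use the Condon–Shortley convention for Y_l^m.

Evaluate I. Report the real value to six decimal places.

-0.202301

Rules hold: Σm=0, L=6 even, 1≤3≤3.
N = 5·3·7 = 105
Δ = 0!·4!·2!/7! = 1/105
Racah Σ t=0..0: t=0:+1/4 = 1/4
⇒ 3j(2 1 3; 0 0 0)² = 3/35, sgn -1
Racah Σ t=0..0: t=0:+1/8 = 1/8
⇒ 3j(2 1 3; 0 -1 1)² = 2/35, sgn +1
4πI² = N·(3j₀)²·(3jₘ)² = 18/35
I = -1·√(0.514286/4π) = -0.20230066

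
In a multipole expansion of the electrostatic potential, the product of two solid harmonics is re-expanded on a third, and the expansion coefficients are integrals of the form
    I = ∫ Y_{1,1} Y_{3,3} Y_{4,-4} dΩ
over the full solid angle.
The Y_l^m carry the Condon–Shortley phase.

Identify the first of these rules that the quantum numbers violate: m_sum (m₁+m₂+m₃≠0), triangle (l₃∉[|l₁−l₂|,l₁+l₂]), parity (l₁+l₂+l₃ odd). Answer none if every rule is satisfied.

none

Σmᵢ = 0  ✓
l₃∈[|l₁−l₂|,l₁+l₂]=[2,4], have l₃=4  ✓
Σlᵢ = 8 ⇒ even  ✓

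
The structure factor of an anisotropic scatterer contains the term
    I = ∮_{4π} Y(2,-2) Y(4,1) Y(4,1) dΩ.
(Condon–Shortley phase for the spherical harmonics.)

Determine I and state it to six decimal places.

0.200662

Checks pass: Σm=0; 10 even; l₃=4∈[2,6].
(2·2+1)(2·4+1)(2·4+1) = 405
Δ: 2! 2! 6! / 11! → 1/13860
sum: t=0:+1/192 t=1:−1/36 t=2:+1/192 = -5/288
3j²(2 4 4; 0 0 0) = Δ·Π!·Σ² = 20/693  (sign -1)
sum: t=2:+1/144 = 1/144
3j²(2 4 4; -2 1 1) = Δ·Π!·Σ² = 10/231  (sign -1)
combine: 4πI² = 405·20/693·10/231 = 3000/5929
take √, sign +1: I = 0.20066192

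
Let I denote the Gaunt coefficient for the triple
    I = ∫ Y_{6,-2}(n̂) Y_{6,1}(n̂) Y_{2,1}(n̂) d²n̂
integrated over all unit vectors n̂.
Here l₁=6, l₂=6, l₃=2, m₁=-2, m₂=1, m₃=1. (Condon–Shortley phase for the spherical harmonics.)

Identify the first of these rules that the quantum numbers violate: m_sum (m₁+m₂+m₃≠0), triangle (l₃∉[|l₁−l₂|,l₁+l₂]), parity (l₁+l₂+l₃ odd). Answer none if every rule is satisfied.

Σmᵢ = 0  ✓
l₃∈[|l₁−l₂|,l₁+l₂]=[0,12], have l₃=2  ✓
Σlᵢ = 14 ⇒ even  ✓

none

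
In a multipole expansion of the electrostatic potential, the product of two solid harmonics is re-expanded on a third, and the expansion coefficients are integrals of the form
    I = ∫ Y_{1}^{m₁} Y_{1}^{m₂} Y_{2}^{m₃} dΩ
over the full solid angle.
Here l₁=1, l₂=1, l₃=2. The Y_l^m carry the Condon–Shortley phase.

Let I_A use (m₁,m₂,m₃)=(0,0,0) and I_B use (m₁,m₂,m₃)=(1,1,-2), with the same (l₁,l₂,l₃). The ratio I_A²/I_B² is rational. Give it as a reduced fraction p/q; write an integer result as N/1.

2/3

Same 1,1,2: normalisation and zero-m 3j drop out of the ratio.
A: Δ: 0! 2! 2! / 5! → 1/30; sum: t=0:+1/1 = 1/1; 3j²(1 1 2; 0 0 0) = Δ·Π!·Σ² = 2/15  (sign +1)
B: Δ: 0! 2! 2! / 5! → 1/30; sum: t=0:+1/4 = 1/4; 3j²(1 1 2; 1 1 -2) = Δ·Π!·Σ² = 1/5  (sign +1)
I_A²/I_B² = (2/15)/(1/5) = 2/3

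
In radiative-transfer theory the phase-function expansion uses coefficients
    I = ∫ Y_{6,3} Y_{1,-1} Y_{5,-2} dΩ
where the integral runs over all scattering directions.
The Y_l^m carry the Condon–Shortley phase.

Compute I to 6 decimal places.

-0.245154

Rules hold: Σm=0, L=12 even, 5≤5≤7.
N = 13·3·11 = 429
Δ = 2!·10!·0!/13! = 1/858
Racah Σ t=1..1: t=1:−1/14400 = -1/14400
⇒ 3j(6 1 5; 0 0 0)² = 6/143, sgn +1
Racah Σ t=0..0: t=0:+1/60480 = 1/60480
⇒ 3j(6 1 5; 3 -1 -2)² = 6/143, sgn -1
4πI² = N·(3j₀)²·(3jₘ)² = 108/143
I = -1·√(0.755245/4π) = -0.24515397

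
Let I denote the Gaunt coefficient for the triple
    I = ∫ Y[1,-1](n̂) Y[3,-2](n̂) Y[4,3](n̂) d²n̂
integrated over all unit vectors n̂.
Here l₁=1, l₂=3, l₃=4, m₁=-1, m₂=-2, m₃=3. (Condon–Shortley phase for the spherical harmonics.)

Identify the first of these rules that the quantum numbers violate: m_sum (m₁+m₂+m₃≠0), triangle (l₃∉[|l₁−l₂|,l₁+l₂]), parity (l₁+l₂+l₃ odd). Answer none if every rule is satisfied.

none

azimuthal sum: -1 − 2 + 3 = 0  ✓
2 ≤ 4 ≤ 4 (triangle on l)  ✓
L = 1 + 3 + 4 = 8 (even)  ✓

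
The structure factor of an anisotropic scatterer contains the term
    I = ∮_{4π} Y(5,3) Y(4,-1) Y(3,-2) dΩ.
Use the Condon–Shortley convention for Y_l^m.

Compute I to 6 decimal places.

m-sum 0 ✓  L=12 even ✓  1≤3≤9 ✓
Π(2lᵢ+1) = 11×9×7 = 693
triangle coeff Δ(5,4,3) = 1/180180
Σ_t [2,4]: t=2:+1/576 t=3:−1/144 t=4:+1/576 = -1/288
(3j)²=20/1001 [(5 4 3; 0 0 0)], sign=+1
Σ_t [1,2]: t=1:−1/1440 t=2:+1/1152 = 1/5760
(3j)²=1/858 [(5 4 3; 3 -1 -2)], sign=-1
⇒ 4πI² = 30/1859
I = (-1)√(30/1859/(4π)) = -0.03583571

-0.035836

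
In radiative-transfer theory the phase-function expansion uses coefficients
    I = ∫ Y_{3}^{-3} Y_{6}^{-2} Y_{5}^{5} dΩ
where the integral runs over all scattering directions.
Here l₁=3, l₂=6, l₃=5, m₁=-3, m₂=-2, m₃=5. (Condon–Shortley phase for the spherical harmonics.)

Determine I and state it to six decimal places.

Rules hold: Σm=0, L=14 even, 3≤5≤9.
N = 7·13·11 = 1001
Δ = 4!·2!·8!/15! = 1/675675
Racah Σ t=1..3: t=1:−1/8640 t=2:+1/2304 t=3:−1/8640 = 7/34560
⇒ 3j(3 6 5; 0 0 0)² = 7/429, sgn -1
Racah Σ t=4..4: t=4:+1/1935360 = 1/1935360
⇒ 3j(3 6 5; -3 -2 5)² = 1/1001, sgn +1
4πI² = N·(3j₀)²·(3jₘ)² = 7/429
I = -1·√(0.016317/4π) = -0.03603425

-0.036034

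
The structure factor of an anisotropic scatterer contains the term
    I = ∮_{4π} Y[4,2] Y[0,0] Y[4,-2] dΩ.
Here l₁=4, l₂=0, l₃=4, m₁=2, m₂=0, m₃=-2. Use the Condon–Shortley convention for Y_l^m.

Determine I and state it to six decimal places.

0.282095

Checks pass: Σm=0; 8 even; l₃=4∈[4,4].
(2·4+1)(2·0+1)(2·4+1) = 81
Δ: 0! 8! 0! / 9! → 1/9
sum: t=0:+1/576 = 1/576
3j²(4 0 4; 0 0 0) = Δ·Π!·Σ² = 1/9  (sign +1)
sum: t=0:+1/1440 = 1/1440
3j²(4 0 4; 2 0 -2) = Δ·Π!·Σ² = 1/9  (sign +1)
combine: 4πI² = 81·1/9·1/9 = 1/1
take √, sign +1: I = 0.28209479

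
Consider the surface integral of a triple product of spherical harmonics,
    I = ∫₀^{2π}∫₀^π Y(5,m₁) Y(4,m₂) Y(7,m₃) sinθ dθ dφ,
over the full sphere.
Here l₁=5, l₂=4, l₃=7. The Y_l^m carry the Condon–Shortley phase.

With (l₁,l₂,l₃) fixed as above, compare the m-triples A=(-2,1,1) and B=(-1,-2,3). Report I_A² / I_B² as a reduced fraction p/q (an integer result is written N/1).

Shared (l₁,l₂,l₃)=(5,4,7): N and (l;000)² cancel in I_A²/I_B².
A: Δ = 2!·8!·6!/17! = 1/6126120; Racah Σ t=0..2: t=0:+1/1209600 t=1:−1/69120 t=2:+1/51840 = 41/7257600; ⇒ 3j(5 4 7; -2 1 1)² = 1681/510510, sgn +1
B: Δ = 2!·8!·6!/17! = 1/6126120; Racah Σ t=0..2: t=0:+1/138240 t=1:−1/86400 t=2:+1/829440 = -13/4147200; ⇒ 3j(5 4 7; -1 -2 3)² = 13/3740, sgn -1
I_A²/I_B² = (1681/510510)/(13/3740) = 3362/3549

3362/3549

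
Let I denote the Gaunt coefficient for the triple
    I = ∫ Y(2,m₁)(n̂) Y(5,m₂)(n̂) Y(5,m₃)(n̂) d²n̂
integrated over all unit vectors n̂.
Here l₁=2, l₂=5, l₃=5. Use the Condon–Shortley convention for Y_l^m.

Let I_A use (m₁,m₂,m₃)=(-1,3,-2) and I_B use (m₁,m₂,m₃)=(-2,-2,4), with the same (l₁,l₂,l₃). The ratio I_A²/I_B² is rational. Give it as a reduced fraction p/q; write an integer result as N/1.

Shared (l₁,l₂,l₃)=(2,5,5): N and (l;000)² cancel in I_A²/I_B².
A: Δ = 2!·2!·8!/13! = 1/38610; Racah Σ t=1..2: t=1:−1/10080 t=2:+1/2880 = 1/4032; ⇒ 3j(2 5 5; -1 3 -2)² = 10/429, sgn -1
B: Δ = 2!·2!·8!/13! = 1/38610; Racah Σ t=2..2: t=2:+1/20160 = 1/20160; ⇒ 3j(2 5 5; -2 -2 4)² = 12/715, sgn -1
I_A²/I_B² = (10/429)/(12/715) = 25/18

25/18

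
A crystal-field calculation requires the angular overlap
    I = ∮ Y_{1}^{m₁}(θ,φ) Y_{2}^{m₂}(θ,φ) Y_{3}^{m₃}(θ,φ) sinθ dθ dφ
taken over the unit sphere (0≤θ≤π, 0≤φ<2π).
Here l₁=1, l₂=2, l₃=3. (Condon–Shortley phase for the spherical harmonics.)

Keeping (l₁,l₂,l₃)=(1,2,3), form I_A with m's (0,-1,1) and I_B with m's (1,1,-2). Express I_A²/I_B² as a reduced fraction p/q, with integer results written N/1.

4/5

l's match ⇒ only the (l;m) 3-j factors differ between A and B.
A: triangle coeff Δ(1,2,3) = 1/105; Σ_t [0,0]: t=0:+1/6 = 1/6; (3j)²=8/105 [(1 2 3; 0 -1 1)], sign=+1
B: triangle coeff Δ(1,2,3) = 1/105; Σ_t [0,0]: t=0:+1/12 = 1/12; (3j)²=2/21 [(1 2 3; 1 1 -2)], sign=-1
I_A²/I_B² = (8/105)/(2/21) = 4/5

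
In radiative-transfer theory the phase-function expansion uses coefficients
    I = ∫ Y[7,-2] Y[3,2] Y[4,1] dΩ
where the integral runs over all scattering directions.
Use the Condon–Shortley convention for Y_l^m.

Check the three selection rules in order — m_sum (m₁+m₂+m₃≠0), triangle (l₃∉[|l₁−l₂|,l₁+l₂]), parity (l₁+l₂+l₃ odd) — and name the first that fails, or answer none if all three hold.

m_sum

Σmᵢ = 1  ✗
l₃∈[|l₁−l₂|,l₁+l₂]=[4,10], have l₃=4
Σlᵢ = 14 ⇒ even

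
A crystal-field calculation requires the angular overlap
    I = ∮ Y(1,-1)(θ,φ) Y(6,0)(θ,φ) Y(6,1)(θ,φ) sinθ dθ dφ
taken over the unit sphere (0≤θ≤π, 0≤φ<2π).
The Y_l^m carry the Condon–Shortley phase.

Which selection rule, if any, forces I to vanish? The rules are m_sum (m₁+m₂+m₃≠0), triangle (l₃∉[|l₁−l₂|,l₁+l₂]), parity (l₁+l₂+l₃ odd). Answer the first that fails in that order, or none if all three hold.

parity

azimuthal sum: -1 + 0 + 1 = 0  ✓
5 ≤ 6 ≤ 7 (triangle on l)  ✓
L = 1 + 6 + 6 = 13 (odd)  ✗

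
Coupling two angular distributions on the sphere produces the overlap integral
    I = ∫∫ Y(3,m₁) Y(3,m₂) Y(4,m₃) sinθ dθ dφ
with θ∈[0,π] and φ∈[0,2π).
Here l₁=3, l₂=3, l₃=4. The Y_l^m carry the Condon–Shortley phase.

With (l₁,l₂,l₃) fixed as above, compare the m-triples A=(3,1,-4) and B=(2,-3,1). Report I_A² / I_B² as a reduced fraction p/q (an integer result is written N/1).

l's match ⇒ only the (l;m) 3-j factors differ between A and B.
A: triangle coeff Δ(3,3,4) = 1/34650; Σ_t [0,0]: t=0:+1/1152 = 1/1152; (3j)²=1/33 [(3 3 4; 3 1 -4)], sign=+1
B: triangle coeff Δ(3,3,4) = 1/34650; Σ_t [0,0]: t=0:+1/288 = 1/288; (3j)²=5/231 [(3 3 4; 2 -3 1)], sign=-1
I_A²/I_B² = (1/33)/(5/231) = 7/5

7/5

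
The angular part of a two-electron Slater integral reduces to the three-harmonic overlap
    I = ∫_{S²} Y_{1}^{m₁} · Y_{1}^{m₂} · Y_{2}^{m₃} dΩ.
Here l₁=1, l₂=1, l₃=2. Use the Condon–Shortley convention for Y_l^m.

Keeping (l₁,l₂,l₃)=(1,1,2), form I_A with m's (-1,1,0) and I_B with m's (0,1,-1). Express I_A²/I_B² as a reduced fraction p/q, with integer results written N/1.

l's match ⇒ only the (l;m) 3-j factors differ between A and B.
A: triangle coeff Δ(1,1,2) = 1/30; Σ_t [0,0]: t=0:+1/4 = 1/4; (3j)²=1/30 [(1 1 2; -1 1 0)], sign=+1
B: triangle coeff Δ(1,1,2) = 1/30; Σ_t [0,0]: t=0:+1/2 = 1/2; (3j)²=1/10 [(1 1 2; 0 1 -1)], sign=-1
I_A²/I_B² = (1/30)/(1/10) = 1/3

1/3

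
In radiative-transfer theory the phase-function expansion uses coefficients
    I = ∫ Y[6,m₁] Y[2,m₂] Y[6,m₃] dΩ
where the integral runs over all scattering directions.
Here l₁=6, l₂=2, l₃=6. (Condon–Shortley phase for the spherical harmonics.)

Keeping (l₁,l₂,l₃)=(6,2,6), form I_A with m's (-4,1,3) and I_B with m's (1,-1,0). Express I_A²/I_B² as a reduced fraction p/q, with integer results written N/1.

35/1

Shared (l₁,l₂,l₃)=(6,2,6): N and (l;000)² cancel in I_A²/I_B².
A: Δ = 2!·10!·2!/15! = 1/90090; Racah Σ t=1..2: t=1:−1/725760 t=2:+1/161280 = 1/207360; ⇒ 3j(6 2 6; -4 1 3)² = 7/286, sgn -1
B: Δ = 2!·10!·2!/15! = 1/90090; Racah Σ t=0..1: t=0:+1/28800 t=1:−1/34560 = 1/172800; ⇒ 3j(6 2 6; 1 -1 0)² = 1/1430, sgn +1
I_A²/I_B² = (7/286)/(1/1430) = 35/1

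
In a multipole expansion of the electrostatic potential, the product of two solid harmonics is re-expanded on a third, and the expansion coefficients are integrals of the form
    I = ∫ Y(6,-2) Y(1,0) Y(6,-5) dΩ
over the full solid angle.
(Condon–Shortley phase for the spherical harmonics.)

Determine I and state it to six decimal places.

m-sum = -2 + 0 − 5 = -7 ≠ 0 ⇒ I = 0

0.000000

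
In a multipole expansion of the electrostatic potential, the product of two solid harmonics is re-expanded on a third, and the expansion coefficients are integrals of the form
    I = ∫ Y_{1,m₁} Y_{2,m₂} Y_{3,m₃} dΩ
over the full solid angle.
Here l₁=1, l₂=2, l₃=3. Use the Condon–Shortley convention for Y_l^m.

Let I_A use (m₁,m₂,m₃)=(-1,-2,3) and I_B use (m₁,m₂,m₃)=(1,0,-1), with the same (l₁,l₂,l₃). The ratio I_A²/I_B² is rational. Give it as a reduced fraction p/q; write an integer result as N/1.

l's match ⇒ only the (l;m) 3-j factors differ between A and B.
A: triangle coeff Δ(1,2,3) = 1/105; Σ_t [0,0]: t=0:+1/48 = 1/48; (3j)²=1/7 [(1 2 3; -1 -2 3)], sign=+1
B: triangle coeff Δ(1,2,3) = 1/105; Σ_t [0,0]: t=0:+1/8 = 1/8; (3j)²=2/35 [(1 2 3; 1 0 -1)], sign=+1
I_A²/I_B² = (1/7)/(2/35) = 5/2

5/2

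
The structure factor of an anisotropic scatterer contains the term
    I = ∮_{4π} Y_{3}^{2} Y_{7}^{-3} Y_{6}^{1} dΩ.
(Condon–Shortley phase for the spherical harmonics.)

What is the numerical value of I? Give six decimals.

0.023482

Rules hold: Σm=0, L=16 even, 4≤6≤10.
N = 7·15·13 = 1365
Δ = 4!·2!·10!/17! = 1/2042040
Racah Σ t=1..3: t=1:−1/207360 t=2:+1/57600 t=3:−1/207360 = 1/129600
⇒ 3j(3 7 6; 0 0 0)² = 168/12155, sgn +1
Racah Σ t=0..1: t=0:+1/414720 t=1:−1/362880 = -1/2903040
⇒ 3j(3 7 6; 2 -3 1)² = 25/68068, sgn +1
4πI² = N·(3j₀)²·(3jₘ)² = 3150/454597
I = +1·√(0.00692921/4π) = 0.02348211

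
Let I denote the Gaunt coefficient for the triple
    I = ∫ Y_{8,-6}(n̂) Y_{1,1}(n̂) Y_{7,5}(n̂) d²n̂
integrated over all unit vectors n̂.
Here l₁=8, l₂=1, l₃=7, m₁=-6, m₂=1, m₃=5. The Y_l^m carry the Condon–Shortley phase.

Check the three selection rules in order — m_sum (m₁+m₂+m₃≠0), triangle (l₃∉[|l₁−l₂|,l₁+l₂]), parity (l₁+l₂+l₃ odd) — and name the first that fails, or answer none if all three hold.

none

azimuthal sum: -6 + 1 + 5 = 0  ✓
7 ≤ 7 ≤ 9 (triangle on l)  ✓
L = 8 + 1 + 7 = 16 (even)  ✓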